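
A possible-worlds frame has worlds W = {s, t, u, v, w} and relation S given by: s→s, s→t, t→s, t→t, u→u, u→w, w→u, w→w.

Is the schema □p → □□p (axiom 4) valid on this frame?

Yes

By correspondence theory, 4 is valid on a frame iff S is transitive.
Transitive: yes — every two-step S-path is closed by a direct edge.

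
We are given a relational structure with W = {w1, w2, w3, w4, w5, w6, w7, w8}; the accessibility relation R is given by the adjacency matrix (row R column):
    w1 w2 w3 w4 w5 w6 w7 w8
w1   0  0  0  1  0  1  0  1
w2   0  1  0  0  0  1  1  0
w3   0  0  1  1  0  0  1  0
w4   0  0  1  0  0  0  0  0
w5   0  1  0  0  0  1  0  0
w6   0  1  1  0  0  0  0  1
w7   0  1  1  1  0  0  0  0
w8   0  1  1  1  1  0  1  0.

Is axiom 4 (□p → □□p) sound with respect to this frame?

Axiom 4 corresponds to the accessibility relation being transitive.
Transitive: no — w1 R w4 and w4 R w3, but not w1 R w3.

No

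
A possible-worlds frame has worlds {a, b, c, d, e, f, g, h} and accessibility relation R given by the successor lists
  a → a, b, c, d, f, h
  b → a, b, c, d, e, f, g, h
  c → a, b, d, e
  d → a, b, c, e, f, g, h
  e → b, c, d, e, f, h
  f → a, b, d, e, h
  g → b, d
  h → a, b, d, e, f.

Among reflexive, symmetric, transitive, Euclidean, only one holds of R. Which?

Reflexive: no — c is not related to itself.
Symmetric: yes — every pair in R has its reverse in R.
Transitive: no — a R b and b R e, but not a R e.
Euclidean: no — a R c and a R f, but not c R f.
Only symmetric holds.

symmetric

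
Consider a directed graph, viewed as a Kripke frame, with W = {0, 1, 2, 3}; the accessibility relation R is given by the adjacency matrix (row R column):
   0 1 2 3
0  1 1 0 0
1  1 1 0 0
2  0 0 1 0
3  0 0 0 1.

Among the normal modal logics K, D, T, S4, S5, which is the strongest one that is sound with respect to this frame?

S5

Serial (axiom D): yes — every world has a successor (e.g. 0 R 0).
Reflexive (axiom T): yes — every world is R-related to itself.
Transitive (axiom 4): yes — every two-step R-path is closed by a direct edge.
Euclidean (axiom 5): yes — any two successors of a common world are R-related.
So F validates K, D, T, S4, S5. The strongest is S5.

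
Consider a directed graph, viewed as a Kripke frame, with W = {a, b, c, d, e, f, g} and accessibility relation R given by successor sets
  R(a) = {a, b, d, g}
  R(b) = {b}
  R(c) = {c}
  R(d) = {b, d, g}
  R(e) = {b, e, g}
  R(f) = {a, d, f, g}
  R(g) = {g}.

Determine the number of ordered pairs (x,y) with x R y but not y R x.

10

Enumerating: (a,b), (a,d), (a,g), (d,b), (d,g), (e,b), (e,g), (f,a), (f,d), (f,g).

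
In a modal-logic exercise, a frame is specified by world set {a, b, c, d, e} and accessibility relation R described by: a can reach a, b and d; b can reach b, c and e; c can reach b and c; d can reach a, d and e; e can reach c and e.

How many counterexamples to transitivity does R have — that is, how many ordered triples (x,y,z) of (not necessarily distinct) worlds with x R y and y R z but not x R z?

7

Enumerating: (a,b,c), (a,b,e), (a,d,e), (c,b,e), (d,a,b), (d,e,c), (e,c,b).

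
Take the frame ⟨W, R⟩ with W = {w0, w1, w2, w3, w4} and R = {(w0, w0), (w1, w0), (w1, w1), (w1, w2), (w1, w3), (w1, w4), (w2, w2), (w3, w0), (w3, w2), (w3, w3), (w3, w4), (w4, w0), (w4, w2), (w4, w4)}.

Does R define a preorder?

Yes

Reflexive: yes — every world is R-related to itself.
Transitive: yes — every two-step R-path is closed by a direct edge.
So R is a preorder.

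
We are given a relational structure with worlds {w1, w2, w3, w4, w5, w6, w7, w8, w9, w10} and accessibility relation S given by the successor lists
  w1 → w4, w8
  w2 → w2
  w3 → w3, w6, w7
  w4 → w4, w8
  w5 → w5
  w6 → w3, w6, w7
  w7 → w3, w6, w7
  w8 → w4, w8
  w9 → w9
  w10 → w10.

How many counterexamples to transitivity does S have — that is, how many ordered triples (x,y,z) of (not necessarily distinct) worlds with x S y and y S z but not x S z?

0

S is transitive; there are no such tuples.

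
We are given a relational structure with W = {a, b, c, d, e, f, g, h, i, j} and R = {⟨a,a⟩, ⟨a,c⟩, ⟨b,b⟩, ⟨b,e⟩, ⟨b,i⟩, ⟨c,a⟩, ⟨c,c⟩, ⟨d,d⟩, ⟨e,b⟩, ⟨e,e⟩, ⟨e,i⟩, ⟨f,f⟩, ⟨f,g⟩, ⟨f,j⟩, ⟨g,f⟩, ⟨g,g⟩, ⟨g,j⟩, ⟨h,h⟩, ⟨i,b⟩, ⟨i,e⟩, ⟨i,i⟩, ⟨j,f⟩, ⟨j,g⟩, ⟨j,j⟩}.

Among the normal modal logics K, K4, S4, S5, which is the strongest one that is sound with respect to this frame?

S5

Transitive (axiom 4): yes — every two-step R-path is closed by a direct edge.
Reflexive (axiom T): yes — every world is R-related to itself.
Euclidean (axiom 5): yes — any two successors of a common world are R-related.
So F validates K, K4, S4, S5. The strongest is S5.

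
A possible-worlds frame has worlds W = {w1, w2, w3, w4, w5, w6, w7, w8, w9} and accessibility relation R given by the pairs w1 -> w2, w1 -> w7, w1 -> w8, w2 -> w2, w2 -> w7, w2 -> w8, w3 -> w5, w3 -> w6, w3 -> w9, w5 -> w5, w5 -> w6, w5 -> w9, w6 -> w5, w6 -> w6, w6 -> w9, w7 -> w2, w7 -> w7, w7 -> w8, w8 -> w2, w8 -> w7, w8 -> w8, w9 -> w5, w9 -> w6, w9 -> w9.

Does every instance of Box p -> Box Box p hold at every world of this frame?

Yes

By correspondence theory, 4 is valid on a frame iff R is transitive.
Transitive: yes — every two-step R-path is closed by a direct edge.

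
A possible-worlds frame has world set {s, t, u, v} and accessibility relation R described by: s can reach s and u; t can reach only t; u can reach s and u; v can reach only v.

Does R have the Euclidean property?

Euclidean: yes — any two successors of a common world are R-related.

Yes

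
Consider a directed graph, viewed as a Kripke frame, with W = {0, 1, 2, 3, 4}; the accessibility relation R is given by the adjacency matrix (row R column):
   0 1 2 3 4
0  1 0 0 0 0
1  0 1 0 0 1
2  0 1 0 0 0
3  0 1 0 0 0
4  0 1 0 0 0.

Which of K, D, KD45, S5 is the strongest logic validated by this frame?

Serial (axiom D): yes — every world has a successor (e.g. 0 R 0).
Euclidean (axiom 5): no — 1 R 4 and 1 R 4, but not 4 R 4.
Transitive (axiom 4): no — 2 R 1 and 1 R 4, but not 2 R 4.
Reflexive (axiom T): no — 2 is not related to itself.
So F validates K, D; KD45 would additionally require R to be Euclidean and transitive. The strongest is D.

D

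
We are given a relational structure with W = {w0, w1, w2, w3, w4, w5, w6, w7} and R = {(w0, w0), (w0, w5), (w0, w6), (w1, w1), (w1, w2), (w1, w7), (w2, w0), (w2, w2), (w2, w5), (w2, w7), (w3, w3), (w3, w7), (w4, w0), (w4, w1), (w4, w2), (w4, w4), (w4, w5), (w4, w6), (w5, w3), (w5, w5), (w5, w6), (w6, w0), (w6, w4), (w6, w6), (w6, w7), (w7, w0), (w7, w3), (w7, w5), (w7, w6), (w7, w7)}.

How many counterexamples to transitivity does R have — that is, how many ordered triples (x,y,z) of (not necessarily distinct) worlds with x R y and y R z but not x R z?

Enumerating: (w0,w5,w3), (w0,w6,w4), (w0,w6,w7), (w1,w2,w0), (w1,w2,w5), (w1,w7,w0), (w1,w7,w3), (w1,w7,w5), (w1,w7,w6), (w2,w0,w6), (w2,w5,w3), (w2,w5,w6), … and 20 more.
Total: 32.

32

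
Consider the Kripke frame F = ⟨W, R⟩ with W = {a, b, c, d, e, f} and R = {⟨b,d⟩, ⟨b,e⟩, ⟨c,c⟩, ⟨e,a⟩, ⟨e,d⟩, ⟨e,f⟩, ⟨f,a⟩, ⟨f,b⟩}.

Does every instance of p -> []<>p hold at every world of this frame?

By correspondence theory, B is valid on a frame iff R is symmetric.
Symmetric: no — b R d but not d R b.

No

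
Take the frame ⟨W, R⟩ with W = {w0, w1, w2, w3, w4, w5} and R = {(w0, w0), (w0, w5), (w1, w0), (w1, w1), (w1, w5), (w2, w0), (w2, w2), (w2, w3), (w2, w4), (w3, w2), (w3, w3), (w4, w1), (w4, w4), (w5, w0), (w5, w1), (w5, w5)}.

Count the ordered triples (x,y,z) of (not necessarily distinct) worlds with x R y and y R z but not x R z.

Enumerating: (w0,w5,w1), (w2,w0,w5), (w2,w4,w1), (w3,w2,w0), (w3,w2,w4), (w4,w1,w0), (w4,w1,w5).

7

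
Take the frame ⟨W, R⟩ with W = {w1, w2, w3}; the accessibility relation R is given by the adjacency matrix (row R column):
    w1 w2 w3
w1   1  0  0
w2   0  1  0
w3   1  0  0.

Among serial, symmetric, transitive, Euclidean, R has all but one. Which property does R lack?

symmetric

Serial: yes — every world has a successor (e.g. w1 R w1).
Symmetric: no — w3 R w1 but not w1 R w3.
Transitive: yes — every two-step R-path is closed by a direct edge.
Euclidean: yes — any two successors of a common world are R-related.
Only symmetric fails.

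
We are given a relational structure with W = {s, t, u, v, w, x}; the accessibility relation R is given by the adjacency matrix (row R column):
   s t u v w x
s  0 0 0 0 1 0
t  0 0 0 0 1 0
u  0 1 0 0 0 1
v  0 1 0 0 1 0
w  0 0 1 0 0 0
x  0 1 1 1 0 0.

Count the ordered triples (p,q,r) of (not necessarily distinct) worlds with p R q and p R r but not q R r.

16

Enumerating: (s,w,w), (t,w,w), (u,t,t), (u,t,x), (u,x,x), (v,t,t), (v,w,t), (v,w,w), (w,u,u), (x,t,t), (x,t,u), (x,t,v), (x,u,u), (x,u,v), (x,v,u), (x,v,v).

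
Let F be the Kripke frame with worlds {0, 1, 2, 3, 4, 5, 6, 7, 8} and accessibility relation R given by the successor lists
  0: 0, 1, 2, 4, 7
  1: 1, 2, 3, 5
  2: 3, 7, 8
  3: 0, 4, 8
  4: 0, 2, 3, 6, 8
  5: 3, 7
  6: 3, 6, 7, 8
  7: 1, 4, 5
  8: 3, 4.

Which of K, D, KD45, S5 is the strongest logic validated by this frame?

D

Serial (axiom D): yes — every world has a successor (e.g. 0 R 0).
Euclidean (axiom 5): no — 0 R 1 and 0 R 4, but not 1 R 4.
Transitive (axiom 4): no — 0 R 1 and 1 R 3, but not 0 R 3.
Reflexive (axiom T): no — 2 is not related to itself.
So F validates K, D; KD45 would additionally require R to be Euclidean and transitive. The strongest is D.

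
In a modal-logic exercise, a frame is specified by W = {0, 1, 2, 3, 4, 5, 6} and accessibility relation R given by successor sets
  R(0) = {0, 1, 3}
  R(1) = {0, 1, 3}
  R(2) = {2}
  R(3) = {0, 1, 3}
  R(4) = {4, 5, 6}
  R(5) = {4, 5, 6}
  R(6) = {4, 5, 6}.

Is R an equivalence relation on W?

Yes

Reflexive: yes — every world is R-related to itself.
Symmetric: yes — every pair in R has its reverse in R.
Transitive: yes — every two-step R-path is closed by a direct edge.
So R is an equivalence relation.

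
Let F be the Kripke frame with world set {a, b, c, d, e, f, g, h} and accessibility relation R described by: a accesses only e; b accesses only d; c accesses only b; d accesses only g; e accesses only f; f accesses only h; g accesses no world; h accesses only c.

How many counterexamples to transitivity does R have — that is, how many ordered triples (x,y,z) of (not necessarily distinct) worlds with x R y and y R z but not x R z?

6

Enumerating: (a,e,f), (b,d,g), (c,b,d), (e,f,h), (f,h,c), (h,c,b).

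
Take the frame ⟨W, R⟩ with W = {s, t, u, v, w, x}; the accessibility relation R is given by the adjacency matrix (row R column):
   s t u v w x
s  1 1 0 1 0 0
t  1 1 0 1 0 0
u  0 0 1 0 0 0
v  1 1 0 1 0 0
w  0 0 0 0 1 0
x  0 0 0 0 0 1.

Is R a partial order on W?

Reflexive: yes — every world is R-related to itself.
Transitive: yes — every two-step R-path is closed by a direct edge.
Antisymmetric: no — s R t and t R s with s ≠ t.
So R is not a partial order.

No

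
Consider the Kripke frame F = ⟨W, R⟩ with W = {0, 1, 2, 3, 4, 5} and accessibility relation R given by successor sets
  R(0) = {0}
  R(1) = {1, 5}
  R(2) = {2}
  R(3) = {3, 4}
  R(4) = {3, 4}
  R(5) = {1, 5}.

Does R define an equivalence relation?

Yes

Reflexive: yes — every world is R-related to itself.
Symmetric: yes — every pair in R has its reverse in R.
Transitive: yes — every two-step R-path is closed by a direct edge.
So R is an equivalence relation.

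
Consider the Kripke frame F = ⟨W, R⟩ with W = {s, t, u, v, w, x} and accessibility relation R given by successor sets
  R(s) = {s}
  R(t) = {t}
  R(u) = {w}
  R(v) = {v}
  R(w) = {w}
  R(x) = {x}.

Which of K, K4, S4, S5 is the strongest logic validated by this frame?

K4

Transitive (axiom 4): yes — every two-step R-path is closed by a direct edge.
Reflexive (axiom T): no — u is not related to itself.
Euclidean (axiom 5): yes — any two successors of a common world are R-related.
So F validates K, K4; S4 would additionally require R to be reflexive. The strongest is K4.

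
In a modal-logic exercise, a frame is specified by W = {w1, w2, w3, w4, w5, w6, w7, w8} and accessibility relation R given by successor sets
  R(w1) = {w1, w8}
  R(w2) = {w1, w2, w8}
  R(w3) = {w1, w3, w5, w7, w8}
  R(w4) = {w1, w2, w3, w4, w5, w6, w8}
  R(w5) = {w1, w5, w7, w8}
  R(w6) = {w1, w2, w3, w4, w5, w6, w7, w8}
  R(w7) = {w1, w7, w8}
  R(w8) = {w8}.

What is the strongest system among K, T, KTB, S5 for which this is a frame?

T

Reflexive (axiom T): yes — every world is R-related to itself.
Symmetric (axiom B): no — w1 R w8 but not w8 R w1.
Euclidean (axiom 5): no — w2 R w8 and w2 R w1, but not w8 R w1.
So F validates K, T; KTB would additionally require R to be symmetric. The strongest is T.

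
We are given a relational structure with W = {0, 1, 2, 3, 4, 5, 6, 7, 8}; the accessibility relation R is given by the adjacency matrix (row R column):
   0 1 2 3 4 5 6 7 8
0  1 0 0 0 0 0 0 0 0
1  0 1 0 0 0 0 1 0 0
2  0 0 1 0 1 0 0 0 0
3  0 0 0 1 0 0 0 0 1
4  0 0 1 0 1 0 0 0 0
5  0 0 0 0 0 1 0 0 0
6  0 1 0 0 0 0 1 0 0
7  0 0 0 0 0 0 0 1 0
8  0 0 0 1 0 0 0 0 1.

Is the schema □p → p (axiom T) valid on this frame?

Axiom T corresponds to the accessibility relation being reflexive.
Reflexive: yes — every world is R-related to itself.

Yes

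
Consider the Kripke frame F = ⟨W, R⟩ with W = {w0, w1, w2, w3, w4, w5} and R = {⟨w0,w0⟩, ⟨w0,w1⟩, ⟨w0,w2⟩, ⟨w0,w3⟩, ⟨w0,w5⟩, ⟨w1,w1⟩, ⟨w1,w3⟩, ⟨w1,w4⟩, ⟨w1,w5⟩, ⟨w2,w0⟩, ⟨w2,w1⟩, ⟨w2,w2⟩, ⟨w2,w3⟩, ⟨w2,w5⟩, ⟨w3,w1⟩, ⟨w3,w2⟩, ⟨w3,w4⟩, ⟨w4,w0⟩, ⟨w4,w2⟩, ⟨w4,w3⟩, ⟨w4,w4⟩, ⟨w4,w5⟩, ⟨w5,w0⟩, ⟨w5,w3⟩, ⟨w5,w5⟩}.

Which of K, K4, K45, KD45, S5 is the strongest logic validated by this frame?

K

Transitive (axiom 4): no — w0 R w1 and w1 R w4, but not w0 R w4.
Euclidean (axiom 5): no — w0 R w1 and w0 R w2, but not w1 R w2.
Serial (axiom D): yes — every world has a successor (e.g. w0 R w0).
Reflexive (axiom T): no — w3 is not related to itself.
So F validates K; K4 would additionally require R to be transitive. The strongest is K.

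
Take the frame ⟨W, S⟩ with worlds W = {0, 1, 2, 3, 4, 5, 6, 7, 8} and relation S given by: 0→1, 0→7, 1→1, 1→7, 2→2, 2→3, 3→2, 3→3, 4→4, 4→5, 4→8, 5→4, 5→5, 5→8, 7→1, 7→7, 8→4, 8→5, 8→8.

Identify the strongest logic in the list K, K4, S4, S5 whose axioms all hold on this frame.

K4

Transitive (axiom 4): yes — every two-step S-path is closed by a direct edge.
Reflexive (axiom T): no — 0 is not related to itself.
Euclidean (axiom 5): yes — any two successors of a common world are S-related.
So F validates K, K4; S4 would additionally require S to be reflexive. The strongest is K4.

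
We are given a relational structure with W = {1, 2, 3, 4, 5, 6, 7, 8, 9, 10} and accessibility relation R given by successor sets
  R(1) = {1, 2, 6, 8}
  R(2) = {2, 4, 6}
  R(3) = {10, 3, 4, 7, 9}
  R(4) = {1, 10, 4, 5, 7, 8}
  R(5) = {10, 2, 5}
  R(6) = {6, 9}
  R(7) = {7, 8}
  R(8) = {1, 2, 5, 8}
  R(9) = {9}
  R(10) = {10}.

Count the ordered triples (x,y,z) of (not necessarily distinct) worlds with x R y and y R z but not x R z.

Enumerating: (1,2,4), (1,6,9), (1,8,5), (2,4,1), (2,4,10), (2,4,5), (2,4,7), (2,4,8), (2,6,9), (3,4,1), (3,4,5), (3,4,8), … and 14 more.
Total: 26.

26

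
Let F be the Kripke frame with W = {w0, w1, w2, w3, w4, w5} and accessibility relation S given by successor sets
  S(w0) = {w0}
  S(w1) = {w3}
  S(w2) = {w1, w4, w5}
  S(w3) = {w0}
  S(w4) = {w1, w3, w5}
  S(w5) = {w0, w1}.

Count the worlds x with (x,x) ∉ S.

5

Enumerating: w1, w2, w3, w4, w5.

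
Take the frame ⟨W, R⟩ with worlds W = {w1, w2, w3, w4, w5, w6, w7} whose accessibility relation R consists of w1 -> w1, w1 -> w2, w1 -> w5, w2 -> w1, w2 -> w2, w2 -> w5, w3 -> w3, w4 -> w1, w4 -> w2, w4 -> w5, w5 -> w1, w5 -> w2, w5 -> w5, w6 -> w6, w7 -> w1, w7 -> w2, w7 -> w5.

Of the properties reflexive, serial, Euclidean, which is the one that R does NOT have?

reflexive

Reflexive: no — w4 is not related to itself.
Serial: yes — every world has a successor (e.g. w1 R w1).
Euclidean: yes — any two successors of a common world are R-related.
Only reflexive fails.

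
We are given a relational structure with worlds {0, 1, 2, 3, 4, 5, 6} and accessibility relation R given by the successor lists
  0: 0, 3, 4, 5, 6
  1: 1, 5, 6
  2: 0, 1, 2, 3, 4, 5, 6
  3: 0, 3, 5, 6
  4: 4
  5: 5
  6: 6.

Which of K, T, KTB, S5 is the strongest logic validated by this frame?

Reflexive (axiom T): yes — every world is R-related to itself.
Symmetric (axiom B): no — 0 R 4 but not 4 R 0.
Euclidean (axiom 5): no — 0 R 3 and 0 R 4, but not 3 R 4.
So F validates K, T; KTB would additionally require R to be symmetric. The strongest is T.

T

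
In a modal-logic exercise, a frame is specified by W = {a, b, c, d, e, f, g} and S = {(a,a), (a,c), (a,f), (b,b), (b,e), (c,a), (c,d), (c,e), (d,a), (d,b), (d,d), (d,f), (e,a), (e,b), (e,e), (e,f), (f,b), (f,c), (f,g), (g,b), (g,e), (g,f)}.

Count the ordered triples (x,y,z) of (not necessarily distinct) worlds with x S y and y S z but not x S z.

28

Enumerating: (a,c,d), (a,c,e), (a,f,b), (a,f,g), (b,e,a), (b,e,f), (c,a,c), (c,a,f), (c,d,b), (c,d,f), (c,e,b), (c,e,f), … and 16 more.
Total: 28.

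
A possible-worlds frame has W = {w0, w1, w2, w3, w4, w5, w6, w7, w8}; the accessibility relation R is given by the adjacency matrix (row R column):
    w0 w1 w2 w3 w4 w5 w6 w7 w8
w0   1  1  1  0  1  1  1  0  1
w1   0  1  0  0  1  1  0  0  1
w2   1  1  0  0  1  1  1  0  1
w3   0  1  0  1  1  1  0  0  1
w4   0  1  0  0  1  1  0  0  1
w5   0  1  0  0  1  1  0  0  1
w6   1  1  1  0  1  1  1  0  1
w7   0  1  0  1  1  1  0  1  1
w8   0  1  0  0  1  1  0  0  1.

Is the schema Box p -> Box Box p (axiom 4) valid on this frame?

The schema 4 characterises exactly the transitive frames.
Transitive: no — w2 R w0 and w0 R w2, but not w2 R w2.

No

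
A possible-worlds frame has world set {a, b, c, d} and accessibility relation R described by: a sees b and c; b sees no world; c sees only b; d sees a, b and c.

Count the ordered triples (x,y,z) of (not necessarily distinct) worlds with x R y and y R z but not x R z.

0

R is transitive; there are no such tuples.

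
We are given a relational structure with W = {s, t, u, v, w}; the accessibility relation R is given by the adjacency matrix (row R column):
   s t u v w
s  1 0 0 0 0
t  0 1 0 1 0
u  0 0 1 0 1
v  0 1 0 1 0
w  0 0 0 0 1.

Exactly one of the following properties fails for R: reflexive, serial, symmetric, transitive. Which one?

Reflexive: yes — every world is R-related to itself.
Serial: yes — every world has a successor (e.g. s R s).
Symmetric: no — u R w but not w R u.
Transitive: yes — every two-step R-path is closed by a direct edge.
Only symmetric fails.

symmetric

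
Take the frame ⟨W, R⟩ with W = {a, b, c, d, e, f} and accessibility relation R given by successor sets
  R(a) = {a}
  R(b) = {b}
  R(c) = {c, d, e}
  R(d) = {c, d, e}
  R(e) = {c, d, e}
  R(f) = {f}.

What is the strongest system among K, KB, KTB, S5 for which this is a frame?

Symmetric (axiom B): yes — every pair in R has its reverse in R.
Reflexive (axiom T): yes — every world is R-related to itself.
Euclidean (axiom 5): yes — any two successors of a common world are R-related.
So F validates K, KB, KTB, S5. The strongest is S5.

S5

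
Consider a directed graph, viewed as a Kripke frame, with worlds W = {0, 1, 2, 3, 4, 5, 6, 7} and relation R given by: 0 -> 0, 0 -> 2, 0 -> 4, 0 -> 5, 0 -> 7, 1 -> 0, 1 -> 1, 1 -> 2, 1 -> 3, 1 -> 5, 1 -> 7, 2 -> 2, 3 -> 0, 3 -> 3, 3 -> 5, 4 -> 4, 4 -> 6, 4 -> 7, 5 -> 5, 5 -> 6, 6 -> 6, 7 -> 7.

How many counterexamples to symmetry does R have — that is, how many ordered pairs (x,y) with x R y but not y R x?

Enumerating: (0,2), (0,4), (0,5), (0,7), (1,0), (1,2), (1,3), (1,5), (1,7), (3,0), (3,5), (4,6), (4,7), (5,6).

14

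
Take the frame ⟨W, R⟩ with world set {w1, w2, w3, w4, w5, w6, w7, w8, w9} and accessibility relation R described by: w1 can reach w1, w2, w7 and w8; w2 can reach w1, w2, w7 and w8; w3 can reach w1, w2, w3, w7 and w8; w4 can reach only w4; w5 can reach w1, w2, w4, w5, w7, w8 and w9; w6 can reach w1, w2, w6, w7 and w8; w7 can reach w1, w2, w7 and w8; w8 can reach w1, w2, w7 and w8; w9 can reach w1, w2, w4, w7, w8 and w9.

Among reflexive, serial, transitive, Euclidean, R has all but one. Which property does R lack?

Reflexive: yes — every world is R-related to itself.
Serial: yes — every world has a successor (e.g. w1 R w1).
Transitive: yes — every two-step R-path is closed by a direct edge.
Euclidean: no — w5 R w1 and w5 R w4, but not w1 R w4.
Only Euclidean fails.

Euclidean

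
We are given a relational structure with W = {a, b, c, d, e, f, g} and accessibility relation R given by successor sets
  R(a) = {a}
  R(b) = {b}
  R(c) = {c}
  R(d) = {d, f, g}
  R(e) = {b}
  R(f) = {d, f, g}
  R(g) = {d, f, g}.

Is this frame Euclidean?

Euclidean: yes — any two successors of a common world are R-related.

Yes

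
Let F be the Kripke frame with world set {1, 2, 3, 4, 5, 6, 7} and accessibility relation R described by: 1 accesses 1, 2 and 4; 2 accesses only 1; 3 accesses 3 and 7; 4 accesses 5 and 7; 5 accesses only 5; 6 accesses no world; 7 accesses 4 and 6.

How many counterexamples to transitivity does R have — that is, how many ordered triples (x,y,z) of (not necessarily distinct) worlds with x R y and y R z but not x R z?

Enumerating: (1,4,5), (1,4,7), (2,1,2), (2,1,4), (3,7,4), (3,7,6), (4,7,4), (4,7,6), (7,4,5), (7,4,7).

10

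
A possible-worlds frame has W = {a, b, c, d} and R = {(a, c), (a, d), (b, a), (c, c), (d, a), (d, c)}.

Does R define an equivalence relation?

Reflexive: no — a is not related to itself.
Symmetric: no — a R c but not c R a.
Transitive: no — b R a and a R c, but not b R c.
So R is not an equivalence relation.

No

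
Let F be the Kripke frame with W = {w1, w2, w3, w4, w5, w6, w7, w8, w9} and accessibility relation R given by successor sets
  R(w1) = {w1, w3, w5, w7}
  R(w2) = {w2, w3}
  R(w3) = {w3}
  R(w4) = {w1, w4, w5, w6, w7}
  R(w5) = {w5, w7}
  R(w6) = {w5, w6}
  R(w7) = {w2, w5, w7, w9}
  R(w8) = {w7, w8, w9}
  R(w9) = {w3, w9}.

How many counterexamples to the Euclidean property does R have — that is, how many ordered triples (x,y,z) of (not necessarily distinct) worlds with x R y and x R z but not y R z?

32

Enumerating: (w1,w3,w1), (w1,w3,w5), (w1,w3,w7), (w1,w5,w1), (w1,w5,w3), (w1,w7,w1), (w1,w7,w3), (w2,w3,w2), (w4,w1,w4), (w4,w1,w6), (w4,w5,w1), (w4,w5,w4), … and 20 more.
Total: 32.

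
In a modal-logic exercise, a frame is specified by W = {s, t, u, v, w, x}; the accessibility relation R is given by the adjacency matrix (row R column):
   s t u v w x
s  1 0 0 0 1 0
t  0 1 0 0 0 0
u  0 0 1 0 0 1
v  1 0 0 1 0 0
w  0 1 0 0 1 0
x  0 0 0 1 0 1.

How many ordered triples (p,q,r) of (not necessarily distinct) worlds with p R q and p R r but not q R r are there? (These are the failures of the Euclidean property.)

5

Enumerating: (s,w,s), (u,x,u), (v,s,v), (w,t,w), (x,v,x).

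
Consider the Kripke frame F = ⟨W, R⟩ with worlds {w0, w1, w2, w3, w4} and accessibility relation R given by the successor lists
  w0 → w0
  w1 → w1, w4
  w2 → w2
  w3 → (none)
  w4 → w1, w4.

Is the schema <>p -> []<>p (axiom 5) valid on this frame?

Yes

By correspondence theory, 5 is valid on a frame iff R is Euclidean.
Euclidean: yes — any two successors of a common world are R-related.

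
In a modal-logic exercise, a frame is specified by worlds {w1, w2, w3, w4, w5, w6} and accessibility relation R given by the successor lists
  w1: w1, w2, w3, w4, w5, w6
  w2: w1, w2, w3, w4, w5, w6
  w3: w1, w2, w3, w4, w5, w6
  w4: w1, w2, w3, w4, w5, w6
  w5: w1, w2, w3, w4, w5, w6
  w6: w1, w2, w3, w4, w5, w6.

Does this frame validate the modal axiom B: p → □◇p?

Axiom B corresponds to the accessibility relation being symmetric.
Symmetric: yes — every pair in R has its reverse in R.

Yes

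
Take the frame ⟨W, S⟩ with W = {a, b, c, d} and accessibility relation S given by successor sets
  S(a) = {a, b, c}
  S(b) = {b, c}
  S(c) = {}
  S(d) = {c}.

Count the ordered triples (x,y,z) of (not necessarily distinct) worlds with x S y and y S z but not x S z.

S is transitive; there are no such tuples.

0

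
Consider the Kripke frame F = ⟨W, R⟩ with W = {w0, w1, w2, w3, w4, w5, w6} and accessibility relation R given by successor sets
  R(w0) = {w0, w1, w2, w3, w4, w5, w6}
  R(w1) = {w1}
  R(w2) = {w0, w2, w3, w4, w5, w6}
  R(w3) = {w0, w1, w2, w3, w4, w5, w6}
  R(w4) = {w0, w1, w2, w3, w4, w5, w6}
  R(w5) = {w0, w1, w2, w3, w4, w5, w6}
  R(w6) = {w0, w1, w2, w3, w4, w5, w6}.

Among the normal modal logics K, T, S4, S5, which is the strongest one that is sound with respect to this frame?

T

Reflexive (axiom T): yes — every world is R-related to itself.
Transitive (axiom 4): no — w2 R w0 and w0 R w1, but not w2 R w1.
Euclidean (axiom 5): no — w0 R w1 and w0 R w2, but not w1 R w2.
So F validates K, T; S4 would additionally require R to be transitive. The strongest is T.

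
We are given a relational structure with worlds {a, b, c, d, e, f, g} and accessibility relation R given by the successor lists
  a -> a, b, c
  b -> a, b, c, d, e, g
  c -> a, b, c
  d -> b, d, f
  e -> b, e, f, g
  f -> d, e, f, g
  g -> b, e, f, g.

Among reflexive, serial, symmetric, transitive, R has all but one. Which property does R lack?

Reflexive: yes — every world is R-related to itself.
Serial: yes — every world has a successor (e.g. a R a).
Symmetric: yes — every pair in R has its reverse in R.
Transitive: no — a R b and b R d, but not a R d.
Only transitive fails.

transitive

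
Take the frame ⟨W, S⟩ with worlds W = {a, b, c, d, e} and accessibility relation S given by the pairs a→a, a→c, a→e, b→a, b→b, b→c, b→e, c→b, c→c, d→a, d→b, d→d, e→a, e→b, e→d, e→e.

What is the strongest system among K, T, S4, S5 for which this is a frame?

T

Reflexive (axiom T): yes — every world is S-related to itself.
Transitive (axiom 4): no — a S c and c S b, but not a S b.
Euclidean (axiom 5): no — a S c and a S e, but not c S e.
So F validates K, T; S4 would additionally require S to be transitive. The strongest is T.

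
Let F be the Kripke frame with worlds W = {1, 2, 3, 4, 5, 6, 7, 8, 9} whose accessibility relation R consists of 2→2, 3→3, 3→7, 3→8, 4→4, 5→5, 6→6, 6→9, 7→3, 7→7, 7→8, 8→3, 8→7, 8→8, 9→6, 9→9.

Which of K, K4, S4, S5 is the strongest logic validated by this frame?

Transitive (axiom 4): yes — every two-step R-path is closed by a direct edge.
Reflexive (axiom T): no — 1 is not related to itself.
Euclidean (axiom 5): yes — any two successors of a common world are R-related.
So F validates K, K4; S4 would additionally require R to be reflexive. The strongest is K4.

K4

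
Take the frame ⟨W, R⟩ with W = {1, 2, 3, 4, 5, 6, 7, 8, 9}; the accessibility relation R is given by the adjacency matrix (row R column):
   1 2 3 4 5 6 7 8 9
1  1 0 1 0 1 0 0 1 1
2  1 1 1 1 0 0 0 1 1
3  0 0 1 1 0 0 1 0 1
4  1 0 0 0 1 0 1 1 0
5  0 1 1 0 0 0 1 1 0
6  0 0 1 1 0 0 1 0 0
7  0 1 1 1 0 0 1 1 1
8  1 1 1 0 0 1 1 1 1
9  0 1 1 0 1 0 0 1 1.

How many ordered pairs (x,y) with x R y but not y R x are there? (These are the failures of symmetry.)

22

Enumerating: (1,3), (1,5), (1,9), (2,1), (2,3), (2,4), (3,4), (4,1), (4,5), (4,8), (5,2), (5,3), … and 10 more.
Total: 22.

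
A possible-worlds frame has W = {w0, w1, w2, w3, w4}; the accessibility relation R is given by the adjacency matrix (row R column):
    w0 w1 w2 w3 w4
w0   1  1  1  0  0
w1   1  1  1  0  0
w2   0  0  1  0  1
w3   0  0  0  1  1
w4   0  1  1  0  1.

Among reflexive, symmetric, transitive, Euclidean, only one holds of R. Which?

Reflexive: yes — every world is R-related to itself.
Symmetric: no — w0 R w2 but not w2 R w0.
Transitive: no — w0 R w2 and w2 R w4, but not w0 R w4.
Euclidean: no — w0 R w2 and w0 R w1, but not w2 R w1.
Only reflexive holds.

reflexive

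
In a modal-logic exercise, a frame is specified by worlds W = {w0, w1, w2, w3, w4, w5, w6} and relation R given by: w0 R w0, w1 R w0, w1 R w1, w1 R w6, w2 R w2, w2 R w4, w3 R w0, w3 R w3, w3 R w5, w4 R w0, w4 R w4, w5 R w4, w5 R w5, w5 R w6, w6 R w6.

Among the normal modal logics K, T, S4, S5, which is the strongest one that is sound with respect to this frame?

Reflexive (axiom T): yes — every world is R-related to itself.
Transitive (axiom 4): no — w2 R w4 and w4 R w0, but not w2 R w0.
Euclidean (axiom 5): no — w1 R w0 and w1 R w6, but not w0 R w6.
So F validates K, T; S4 would additionally require R to be transitive. The strongest is T.

T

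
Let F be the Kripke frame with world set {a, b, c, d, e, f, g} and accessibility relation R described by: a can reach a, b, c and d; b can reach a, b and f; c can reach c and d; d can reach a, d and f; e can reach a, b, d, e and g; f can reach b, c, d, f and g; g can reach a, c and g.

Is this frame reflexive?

Yes

Reflexive: yes — every world is R-related to itself.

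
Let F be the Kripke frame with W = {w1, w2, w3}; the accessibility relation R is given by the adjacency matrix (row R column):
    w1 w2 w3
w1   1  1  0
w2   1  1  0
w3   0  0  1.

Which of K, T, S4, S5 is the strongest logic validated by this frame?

S5

Reflexive (axiom T): yes — every world is R-related to itself.
Transitive (axiom 4): yes — every two-step R-path is closed by a direct edge.
Euclidean (axiom 5): yes — any two successors of a common world are R-related.
So F validates K, T, S4, S5. The strongest is S5.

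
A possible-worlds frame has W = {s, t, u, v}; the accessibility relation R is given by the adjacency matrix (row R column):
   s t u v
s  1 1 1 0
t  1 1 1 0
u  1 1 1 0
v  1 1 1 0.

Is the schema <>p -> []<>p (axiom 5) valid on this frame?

Axiom 5 corresponds to the accessibility relation being Euclidean.
Euclidean: yes — any two successors of a common world are R-related.

Yes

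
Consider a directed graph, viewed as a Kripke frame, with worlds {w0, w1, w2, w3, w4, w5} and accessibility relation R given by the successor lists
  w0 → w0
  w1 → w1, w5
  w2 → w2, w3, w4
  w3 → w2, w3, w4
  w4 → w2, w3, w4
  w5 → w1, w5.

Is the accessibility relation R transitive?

Yes

Transitive: yes — every two-step R-path is closed by a direct edge.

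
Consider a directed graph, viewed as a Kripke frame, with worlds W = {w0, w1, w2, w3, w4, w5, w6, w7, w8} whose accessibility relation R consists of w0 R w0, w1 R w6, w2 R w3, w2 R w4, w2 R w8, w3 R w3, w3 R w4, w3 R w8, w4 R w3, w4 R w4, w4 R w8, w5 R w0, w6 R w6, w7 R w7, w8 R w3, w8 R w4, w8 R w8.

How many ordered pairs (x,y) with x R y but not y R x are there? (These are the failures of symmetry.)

Enumerating: (w1,w6), (w2,w3), (w2,w4), (w2,w8), (w5,w0).

5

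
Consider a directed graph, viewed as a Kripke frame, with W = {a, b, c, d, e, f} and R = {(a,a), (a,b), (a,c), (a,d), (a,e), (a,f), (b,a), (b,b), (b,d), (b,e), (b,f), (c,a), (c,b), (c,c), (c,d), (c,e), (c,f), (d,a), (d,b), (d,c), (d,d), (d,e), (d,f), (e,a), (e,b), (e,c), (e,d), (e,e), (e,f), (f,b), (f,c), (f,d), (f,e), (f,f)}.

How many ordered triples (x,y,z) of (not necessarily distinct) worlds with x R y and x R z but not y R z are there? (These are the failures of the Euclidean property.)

10

Enumerating: (a,b,c), (a,f,a), (b,f,a), (c,b,c), (c,f,a), (d,b,c), (d,f,a), (e,b,c), (e,f,a), (f,b,c).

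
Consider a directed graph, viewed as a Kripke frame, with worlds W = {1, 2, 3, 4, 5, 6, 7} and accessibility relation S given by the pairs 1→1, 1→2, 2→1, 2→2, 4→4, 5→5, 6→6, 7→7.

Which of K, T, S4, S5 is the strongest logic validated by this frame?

K

Reflexive (axiom T): no — 3 is not related to itself.
Transitive (axiom 4): yes — every two-step S-path is closed by a direct edge.
Euclidean (axiom 5): yes — any two successors of a common world are S-related.
So F validates K; T would additionally require S to be reflexive. The strongest is K.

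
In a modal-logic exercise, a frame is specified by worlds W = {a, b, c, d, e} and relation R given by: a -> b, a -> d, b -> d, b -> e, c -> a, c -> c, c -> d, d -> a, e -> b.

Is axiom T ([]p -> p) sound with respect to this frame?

Axiom T corresponds to the accessibility relation being reflexive.
Reflexive: no — a is not related to itself.

No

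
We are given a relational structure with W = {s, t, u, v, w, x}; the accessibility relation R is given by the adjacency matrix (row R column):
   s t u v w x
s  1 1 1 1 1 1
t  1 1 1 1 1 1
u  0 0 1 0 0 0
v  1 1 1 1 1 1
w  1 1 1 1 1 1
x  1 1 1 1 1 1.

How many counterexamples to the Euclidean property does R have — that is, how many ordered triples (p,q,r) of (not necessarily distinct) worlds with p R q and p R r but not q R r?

25

Enumerating: (s,u,s), (s,u,t), (s,u,v), (s,u,w), (s,u,x), (t,u,s), (t,u,t), (t,u,v), (t,u,w), (t,u,x), (v,u,s), (v,u,t), … and 13 more.
Total: 25.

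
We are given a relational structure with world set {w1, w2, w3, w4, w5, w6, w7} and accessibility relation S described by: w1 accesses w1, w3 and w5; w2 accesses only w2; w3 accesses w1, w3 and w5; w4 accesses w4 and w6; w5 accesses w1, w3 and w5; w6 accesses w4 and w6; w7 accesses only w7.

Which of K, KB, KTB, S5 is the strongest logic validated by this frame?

S5

Symmetric (axiom B): yes — every pair in S has its reverse in S.
Reflexive (axiom T): yes — every world is S-related to itself.
Euclidean (axiom 5): yes — any two successors of a common world are S-related.
So F validates K, KB, KTB, S5. The strongest is S5.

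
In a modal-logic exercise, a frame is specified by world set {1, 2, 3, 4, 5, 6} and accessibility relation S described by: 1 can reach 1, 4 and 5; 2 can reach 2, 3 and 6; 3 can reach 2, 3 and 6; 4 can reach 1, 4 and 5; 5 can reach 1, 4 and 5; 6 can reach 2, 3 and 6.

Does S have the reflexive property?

Reflexive: yes — every world is S-related to itself.

Yes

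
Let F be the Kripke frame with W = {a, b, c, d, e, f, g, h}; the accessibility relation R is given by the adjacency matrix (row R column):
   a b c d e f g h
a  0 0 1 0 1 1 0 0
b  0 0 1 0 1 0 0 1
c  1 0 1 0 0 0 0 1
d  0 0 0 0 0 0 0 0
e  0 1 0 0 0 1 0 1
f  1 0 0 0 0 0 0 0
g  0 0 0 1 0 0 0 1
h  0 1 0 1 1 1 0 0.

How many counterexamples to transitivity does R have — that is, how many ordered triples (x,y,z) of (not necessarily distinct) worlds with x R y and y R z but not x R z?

Enumerating: (a,c,a), (a,c,h), (a,e,b), (a,e,h), (a,f,a), (b,c,a), (b,e,b), (b,e,f), (b,h,b), (b,h,d), (b,h,f), (c,a,e), … and 20 more.
Total: 32.

32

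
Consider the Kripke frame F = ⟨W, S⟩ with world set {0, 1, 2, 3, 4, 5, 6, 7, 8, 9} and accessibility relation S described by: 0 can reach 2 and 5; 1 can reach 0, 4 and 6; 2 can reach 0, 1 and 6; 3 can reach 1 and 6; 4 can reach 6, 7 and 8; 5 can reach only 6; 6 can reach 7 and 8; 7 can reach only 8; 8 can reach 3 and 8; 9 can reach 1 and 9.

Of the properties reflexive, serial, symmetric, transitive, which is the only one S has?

serial

Reflexive: no — 0 is not related to itself.
Serial: yes — every world has a successor (e.g. 0 S 2).
Symmetric: no — 0 S 5 but not 5 S 0.
Transitive: no — 0 S 2 and 2 S 1, but not 0 S 1.
Only serial holds.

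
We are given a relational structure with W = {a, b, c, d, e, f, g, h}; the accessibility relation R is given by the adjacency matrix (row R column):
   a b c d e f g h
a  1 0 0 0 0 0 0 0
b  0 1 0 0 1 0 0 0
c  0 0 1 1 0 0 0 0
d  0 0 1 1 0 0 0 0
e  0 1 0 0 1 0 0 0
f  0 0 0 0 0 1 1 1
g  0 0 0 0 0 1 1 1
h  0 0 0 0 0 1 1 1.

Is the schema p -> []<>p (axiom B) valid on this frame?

The schema B characterises exactly the symmetric frames.
Symmetric: yes — every pair in R has its reverse in R.

Yes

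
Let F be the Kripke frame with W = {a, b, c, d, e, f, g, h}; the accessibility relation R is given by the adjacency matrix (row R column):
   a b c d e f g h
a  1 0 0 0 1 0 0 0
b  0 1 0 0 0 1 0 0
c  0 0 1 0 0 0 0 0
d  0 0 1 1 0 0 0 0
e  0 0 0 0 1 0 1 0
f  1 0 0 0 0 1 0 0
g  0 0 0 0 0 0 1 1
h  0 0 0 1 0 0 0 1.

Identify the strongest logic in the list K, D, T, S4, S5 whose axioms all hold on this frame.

T

Serial (axiom D): yes — every world has a successor (e.g. a R a).
Reflexive (axiom T): yes — every world is R-related to itself.
Transitive (axiom 4): no — a R e and e R g, but not a R g.
Euclidean (axiom 5): no — a R e and a R a, but not e R a.
So F validates K, D, T; S4 would additionally require R to be transitive. The strongest is T.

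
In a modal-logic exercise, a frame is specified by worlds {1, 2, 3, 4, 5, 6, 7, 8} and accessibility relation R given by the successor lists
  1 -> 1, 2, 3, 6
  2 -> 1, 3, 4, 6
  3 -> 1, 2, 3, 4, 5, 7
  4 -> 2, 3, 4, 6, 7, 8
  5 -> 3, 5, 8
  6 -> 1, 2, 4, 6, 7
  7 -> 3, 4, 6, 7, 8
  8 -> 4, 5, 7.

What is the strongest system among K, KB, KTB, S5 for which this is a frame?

KB

Symmetric (axiom B): yes — every pair in R has its reverse in R.
Reflexive (axiom T): no — 2 is not related to itself.
Euclidean (axiom 5): no — 1 R 3 and 1 R 6, but not 3 R 6.
So F validates K, KB; KTB would additionally require R to be reflexive. The strongest is KB.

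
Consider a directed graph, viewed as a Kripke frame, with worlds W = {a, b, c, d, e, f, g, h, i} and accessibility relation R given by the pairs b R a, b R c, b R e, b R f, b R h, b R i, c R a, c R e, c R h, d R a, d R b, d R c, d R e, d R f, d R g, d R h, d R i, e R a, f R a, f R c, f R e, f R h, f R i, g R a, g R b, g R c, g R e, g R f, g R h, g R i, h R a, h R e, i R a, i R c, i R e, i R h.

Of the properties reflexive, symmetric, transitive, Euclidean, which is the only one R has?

transitive

Reflexive: no — a is not related to itself.
Symmetric: no — b R a but not a R b.
Transitive: yes — every two-step R-path is closed by a direct edge.
Euclidean: no — b R a and b R c, but not a R c.
Only transitive holds.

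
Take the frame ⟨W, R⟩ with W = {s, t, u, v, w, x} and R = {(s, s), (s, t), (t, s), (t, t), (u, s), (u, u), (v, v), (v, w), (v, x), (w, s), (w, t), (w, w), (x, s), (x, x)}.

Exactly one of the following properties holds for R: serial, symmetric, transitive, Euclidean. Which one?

serial

Serial: yes — every world has a successor (e.g. s R s).
Symmetric: no — u R s but not s R u.
Transitive: no — u R s and s R t, but not u R t.
Euclidean: no — v R w and v R x, but not w R x.
Only serial holds.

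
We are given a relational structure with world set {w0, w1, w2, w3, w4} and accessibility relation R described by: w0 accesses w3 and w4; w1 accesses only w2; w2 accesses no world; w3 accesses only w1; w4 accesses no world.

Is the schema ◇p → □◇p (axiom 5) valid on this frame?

The schema 5 characterises exactly the Euclidean frames.
Euclidean: no — w0 R w3 and w0 R w4, but not w3 R w4.

No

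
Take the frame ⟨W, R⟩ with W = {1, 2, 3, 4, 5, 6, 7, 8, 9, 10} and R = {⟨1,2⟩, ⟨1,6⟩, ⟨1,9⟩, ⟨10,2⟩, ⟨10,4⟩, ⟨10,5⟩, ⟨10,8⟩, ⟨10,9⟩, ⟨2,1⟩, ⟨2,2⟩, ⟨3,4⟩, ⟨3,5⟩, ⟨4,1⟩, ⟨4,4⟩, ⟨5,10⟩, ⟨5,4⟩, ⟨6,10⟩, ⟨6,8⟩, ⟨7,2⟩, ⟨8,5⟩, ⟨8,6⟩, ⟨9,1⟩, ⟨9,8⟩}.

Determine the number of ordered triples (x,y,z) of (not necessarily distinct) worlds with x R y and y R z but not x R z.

Enumerating: (1,2,1), (1,6,10), (1,6,8), (1,9,1), (1,9,8), (10,2,1), (10,4,1), (10,5,10), (10,8,6), (10,9,1), (2,1,6), (2,1,9), … and 26 more.
Total: 38.

38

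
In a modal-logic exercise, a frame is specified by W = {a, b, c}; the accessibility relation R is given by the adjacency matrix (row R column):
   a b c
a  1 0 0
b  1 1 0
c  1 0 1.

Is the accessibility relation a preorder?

Yes

Reflexive: yes — every world is R-related to itself.
Transitive: yes — every two-step R-path is closed by a direct edge.
So R is a preorder.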